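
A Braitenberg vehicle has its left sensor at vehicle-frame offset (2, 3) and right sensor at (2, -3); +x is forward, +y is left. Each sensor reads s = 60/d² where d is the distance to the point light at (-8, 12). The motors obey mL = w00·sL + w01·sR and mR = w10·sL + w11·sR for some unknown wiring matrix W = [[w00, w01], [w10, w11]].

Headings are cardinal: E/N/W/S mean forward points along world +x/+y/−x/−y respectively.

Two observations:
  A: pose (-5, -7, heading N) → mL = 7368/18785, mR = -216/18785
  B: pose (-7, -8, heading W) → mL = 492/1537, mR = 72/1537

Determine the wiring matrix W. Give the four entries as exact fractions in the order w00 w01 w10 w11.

1 1 -1/2 1/2

obs A: pose=(-5,-7,N) → sL=60/289, sR=12/65, mL=7368/18785, mR=-216/18785
obs B: pose=(-7,-8,W) → sL=6/53, sR=6/29, mL=492/1537, mR=72/1537
sensor matrix S = [[60/289, 12/65], [6/53, 6/29]]; det S = 636768/28872545
solve [mL_A; mL_B] = S·[w00; w01] and [mR_A; mR_B] = S·[w10; w11]:
  w00 = 1, w01 = 1, w10 = -1/2, w11 = 1/2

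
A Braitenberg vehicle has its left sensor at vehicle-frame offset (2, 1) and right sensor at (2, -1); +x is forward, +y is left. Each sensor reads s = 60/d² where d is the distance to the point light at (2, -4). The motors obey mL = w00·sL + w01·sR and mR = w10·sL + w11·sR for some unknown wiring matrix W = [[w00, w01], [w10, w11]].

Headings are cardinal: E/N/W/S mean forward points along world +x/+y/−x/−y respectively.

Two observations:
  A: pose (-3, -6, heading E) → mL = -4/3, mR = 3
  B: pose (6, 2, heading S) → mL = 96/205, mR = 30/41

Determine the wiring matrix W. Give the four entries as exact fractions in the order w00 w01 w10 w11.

obs A: pose=(-3,-6,E) → sL=6, sR=10/3, mL=-4/3, mR=3
obs B: pose=(6,2,S) → sL=60/41, sR=12/5, mL=96/205, mR=30/41
sensor matrix S = [[6, 10/3], [60/41, 12/5]]; det S = 1952/205
solve [mL_A; mL_B] = S·[w00; w01] and [mR_A; mR_B] = S·[w10; w11]:
  w00 = -1/2, w01 = 1/2, w10 = 1/2, w11 = 0

-1/2 1/2 1/2 0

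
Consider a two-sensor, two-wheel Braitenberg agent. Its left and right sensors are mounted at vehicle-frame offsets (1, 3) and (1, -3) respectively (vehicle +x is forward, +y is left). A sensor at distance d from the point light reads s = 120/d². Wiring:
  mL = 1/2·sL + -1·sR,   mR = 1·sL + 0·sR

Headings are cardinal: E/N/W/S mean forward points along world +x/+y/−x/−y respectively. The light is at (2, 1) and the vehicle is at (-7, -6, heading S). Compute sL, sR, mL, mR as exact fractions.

6/5 15/26 3/130 6/5

left sensor world pos  = (-4, -7); dL² = 100
right sensor world pos = (-10, -7); dR² = 208
sL = 120/100 = 6/5
sR = 120/208 = 15/26
mL = 1/2·sL + -1·sR = 3/130
mR = 1·sL + 0·sR = 6/5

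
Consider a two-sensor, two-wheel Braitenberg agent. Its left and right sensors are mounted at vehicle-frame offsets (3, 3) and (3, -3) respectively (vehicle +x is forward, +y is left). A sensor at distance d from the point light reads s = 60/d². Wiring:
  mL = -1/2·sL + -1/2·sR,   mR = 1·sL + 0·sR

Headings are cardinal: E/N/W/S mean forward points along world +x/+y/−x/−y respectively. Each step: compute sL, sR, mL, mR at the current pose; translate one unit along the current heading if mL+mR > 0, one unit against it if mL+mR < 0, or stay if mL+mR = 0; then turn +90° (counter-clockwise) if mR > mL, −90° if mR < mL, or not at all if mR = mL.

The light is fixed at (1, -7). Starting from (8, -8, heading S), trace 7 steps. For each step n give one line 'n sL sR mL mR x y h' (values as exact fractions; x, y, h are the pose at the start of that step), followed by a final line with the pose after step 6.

n=0: pose=(8,-8,S); sL=15/29, sR=15/8; mL=-555/464, mR=15/29; mL+mR=-315/464 → advance -1; mR−mL=795/464 → turn +1·90°
n=1: pose=(8,-7,E); sL=60/109, sR=60/109; mL=-60/109, mR=60/109; mL+mR=0 → advance +0; mR−mL=120/109 → turn +1·90°
n=2: pose=(8,-7,N); sL=12/5, sR=60/109; mL=-804/545, mR=12/5; mL+mR=504/545 → advance +1; mR−mL=2112/545 → turn +1·90°
n=3: pose=(8,-6,W); sL=3, sR=15/8; mL=-39/16, mR=3; mL+mR=9/16 → advance +1; mR−mL=87/16 → turn +1·90°
n=4: pose=(7,-6,S); sL=12/17, sR=60/13; mL=-588/221, mR=12/17; mL+mR=-432/221 → advance -1; mR−mL=744/221 → turn +1·90°
n=5: pose=(7,-5,E); sL=30/53, sR=30/41; mL=-1410/2173, mR=30/53; mL+mR=-180/2173 → advance -1; mR−mL=2640/2173 → turn +1·90°
n=6: pose=(6,-5,N); sL=60/29, sR=60/89; mL=-3540/2581, mR=60/29; mL+mR=1800/2581 → advance +1; mR−mL=8880/2581 → turn +1·90°

0 15/29 15/8 -555/464 15/29 8 -8 S
1 60/109 60/109 -60/109 60/109 8 -7 E
2 12/5 60/109 -804/545 12/5 8 -7 N
3 3 15/8 -39/16 3 8 -6 W
4 12/17 60/13 -588/221 12/17 7 -6 S
5 30/53 30/41 -1410/2173 30/53 7 -5 E
6 60/29 60/89 -3540/2581 60/29 6 -5 N
final 6 -4 W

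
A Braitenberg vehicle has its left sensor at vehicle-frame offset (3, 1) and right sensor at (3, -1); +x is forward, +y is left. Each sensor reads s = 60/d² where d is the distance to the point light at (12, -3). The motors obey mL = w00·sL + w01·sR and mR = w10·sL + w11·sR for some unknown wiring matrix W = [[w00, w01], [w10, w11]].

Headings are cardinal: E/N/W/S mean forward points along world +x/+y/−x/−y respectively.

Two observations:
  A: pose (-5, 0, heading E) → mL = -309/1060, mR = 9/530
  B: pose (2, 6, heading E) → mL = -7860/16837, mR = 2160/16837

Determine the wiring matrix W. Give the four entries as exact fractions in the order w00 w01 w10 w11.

obs A: pose=(-5,0,E) → sL=15/53, sR=3/10, mL=-309/1060, mR=9/530
obs B: pose=(2,6,E) → sL=60/149, sR=60/113, mL=-7860/16837, mR=2160/16837
sensor matrix S = [[15/53, 3/10], [60/149, 60/113]]; det S = 26298/892361
solve [mL_A; mL_B] = S·[w00; w01] and [mR_A; mR_B] = S·[w10; w11]:
  w00 = -1/2, w01 = -1/2, w10 = -1, w11 = 1

-1/2 -1/2 -1 1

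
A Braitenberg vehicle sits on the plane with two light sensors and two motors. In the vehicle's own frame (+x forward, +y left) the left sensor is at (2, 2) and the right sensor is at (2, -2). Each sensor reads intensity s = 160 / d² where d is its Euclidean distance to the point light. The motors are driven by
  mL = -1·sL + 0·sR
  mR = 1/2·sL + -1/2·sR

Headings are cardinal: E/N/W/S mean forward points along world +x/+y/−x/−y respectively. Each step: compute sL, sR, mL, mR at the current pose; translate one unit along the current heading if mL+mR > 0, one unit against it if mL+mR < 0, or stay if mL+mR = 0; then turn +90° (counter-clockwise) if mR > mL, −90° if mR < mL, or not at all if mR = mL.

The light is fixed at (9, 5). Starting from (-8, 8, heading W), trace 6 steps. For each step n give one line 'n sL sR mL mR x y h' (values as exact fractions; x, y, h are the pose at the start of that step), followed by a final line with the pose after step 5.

0 80/181 80/193 -80/181 480/34933 -8 8 W
1 160/197 32/65 -160/197 2048/12805 -7 8 S
2 20/29 4/5 -20/29 -8/145 -7 9 E
3 160/397 160/261 -160/397 -10880/103617 -8 9 N
4 80/181 80/193 -80/181 480/34933 -8 8 W
5 160/197 32/65 -160/197 2048/12805 -7 8 S
final -7 9 E

n=0: pose=(-8,8,W); sL=80/181, sR=80/193; mL=-80/181, mR=480/34933; mL+mR=-14960/34933 → advance -1; mR−mL=15920/34933 → turn +1·90°
n=1: pose=(-7,8,S); sL=160/197, sR=32/65; mL=-160/197, mR=2048/12805; mL+mR=-8352/12805 → advance -1; mR−mL=12448/12805 → turn +1·90°
n=2: pose=(-7,9,E); sL=20/29, sR=4/5; mL=-20/29, mR=-8/145; mL+mR=-108/145 → advance -1; mR−mL=92/145 → turn +1·90°
n=3: pose=(-8,9,N); sL=160/397, sR=160/261; mL=-160/397, mR=-10880/103617; mL+mR=-52640/103617 → advance -1; mR−mL=30880/103617 → turn +1·90°
n=4: pose=(-8,8,W); sL=80/181, sR=80/193; mL=-80/181, mR=480/34933; mL+mR=-14960/34933 → advance -1; mR−mL=15920/34933 → turn +1·90°
n=5: pose=(-7,8,S); sL=160/197, sR=32/65; mL=-160/197, mR=2048/12805; mL+mR=-8352/12805 → advance -1; mR−mL=12448/12805 → turn +1·90°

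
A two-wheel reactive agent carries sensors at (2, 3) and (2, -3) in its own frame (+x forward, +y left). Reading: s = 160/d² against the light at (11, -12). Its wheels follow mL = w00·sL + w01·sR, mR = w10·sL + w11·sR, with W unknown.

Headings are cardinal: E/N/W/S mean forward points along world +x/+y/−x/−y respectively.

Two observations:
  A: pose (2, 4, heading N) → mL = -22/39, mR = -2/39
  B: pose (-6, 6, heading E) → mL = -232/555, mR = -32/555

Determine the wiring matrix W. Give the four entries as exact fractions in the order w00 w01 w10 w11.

obs A: pose=(2,4,N) → sL=40/117, sR=4/9, mL=-22/39, mR=-2/39
obs B: pose=(-6,6,E) → sL=80/333, sR=16/45, mL=-232/555, mR=-32/555
sensor matrix S = [[40/117, 4/9], [80/333, 16/45]]; det S = 64/4329
solve [mL_A; mL_B] = S·[w00; w01] and [mR_A; mR_B] = S·[w10; w11]:
  w00 = -1, w01 = -1/2, w10 = 1/2, w11 = -1/2

-1 -1/2 1/2 -1/2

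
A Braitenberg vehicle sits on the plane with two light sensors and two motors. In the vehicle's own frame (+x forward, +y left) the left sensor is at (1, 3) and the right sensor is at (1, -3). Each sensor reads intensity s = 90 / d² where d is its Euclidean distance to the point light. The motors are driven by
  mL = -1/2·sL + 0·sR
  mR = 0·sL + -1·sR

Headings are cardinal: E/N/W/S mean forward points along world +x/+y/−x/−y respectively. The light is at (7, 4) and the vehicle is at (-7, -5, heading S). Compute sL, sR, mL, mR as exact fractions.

90/221 90/389 -45/221 -90/389

left sensor world pos  = (-4, -6); dL² = 221
right sensor world pos = (-10, -6); dR² = 389
sL = 90/221 = 90/221
sR = 90/389 = 90/389
mL = -1/2·sL + 0·sR = -45/221
mR = 0·sL + -1·sR = -90/389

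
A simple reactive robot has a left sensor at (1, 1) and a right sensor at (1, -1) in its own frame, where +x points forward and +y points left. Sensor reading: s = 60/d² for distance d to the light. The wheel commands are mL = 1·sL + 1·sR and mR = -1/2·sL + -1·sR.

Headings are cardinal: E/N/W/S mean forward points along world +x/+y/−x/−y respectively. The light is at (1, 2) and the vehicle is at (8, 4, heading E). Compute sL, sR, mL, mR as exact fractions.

left sensor world pos  = (9, 5); dL² = 73
right sensor world pos = (9, 3); dR² = 65
sL = 60/73 = 60/73
sR = 60/65 = 12/13
mL = 1·sL + 1·sR = 1656/949
mR = -1/2·sL + -1·sR = -1266/949

60/73 12/13 1656/949 -1266/949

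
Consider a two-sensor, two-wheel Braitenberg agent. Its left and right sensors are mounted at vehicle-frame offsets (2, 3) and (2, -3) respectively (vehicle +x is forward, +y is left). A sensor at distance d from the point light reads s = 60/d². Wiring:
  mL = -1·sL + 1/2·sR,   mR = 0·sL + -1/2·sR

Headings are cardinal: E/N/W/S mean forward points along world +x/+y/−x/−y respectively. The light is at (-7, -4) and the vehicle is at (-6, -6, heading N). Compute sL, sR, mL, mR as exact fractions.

15 15/4 -105/8 -15/8

left sensor world pos  = (-9, -4); dL² = 4
right sensor world pos = (-3, -4); dR² = 16
sL = 60/4 = 15
sR = 60/16 = 15/4
mL = -1·sL + 1/2·sR = -105/8
mR = 0·sL + -1/2·sR = -15/8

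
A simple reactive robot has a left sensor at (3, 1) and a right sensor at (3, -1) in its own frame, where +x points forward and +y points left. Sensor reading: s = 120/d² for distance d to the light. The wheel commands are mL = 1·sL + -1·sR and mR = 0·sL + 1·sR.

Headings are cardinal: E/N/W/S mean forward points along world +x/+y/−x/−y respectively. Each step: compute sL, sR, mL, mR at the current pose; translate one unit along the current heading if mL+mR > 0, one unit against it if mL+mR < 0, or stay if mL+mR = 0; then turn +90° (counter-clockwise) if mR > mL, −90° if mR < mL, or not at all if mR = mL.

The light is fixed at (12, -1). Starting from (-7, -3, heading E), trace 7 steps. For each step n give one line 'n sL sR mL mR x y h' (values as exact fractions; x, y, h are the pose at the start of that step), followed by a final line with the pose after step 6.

n=0: pose=(-7,-3,E); sL=120/257, sR=24/53; mL=192/13621, mR=24/53; mL+mR=120/257 → advance +1; mR−mL=5976/13621 → turn +1·90°
n=1: pose=(-6,-3,N); sL=60/181, sR=12/29; mL=-432/5249, mR=12/29; mL+mR=60/181 → advance +1; mR−mL=2604/5249 → turn +1·90°
n=2: pose=(-6,-2,W); sL=24/89, sR=40/147; mL=-32/13083, mR=40/147; mL+mR=24/89 → advance +1; mR−mL=3592/13083 → turn +1·90°
n=3: pose=(-7,-2,S); sL=6/17, sR=15/52; mL=57/884, mR=15/52; mL+mR=6/17 → advance +1; mR−mL=99/442 → turn +1·90°
n=4: pose=(-7,-3,E); sL=120/257, sR=24/53; mL=192/13621, mR=24/53; mL+mR=120/257 → advance +1; mR−mL=5976/13621 → turn +1·90°
n=5: pose=(-6,-3,N); sL=60/181, sR=12/29; mL=-432/5249, mR=12/29; mL+mR=60/181 → advance +1; mR−mL=2604/5249 → turn +1·90°
n=6: pose=(-6,-2,W); sL=24/89, sR=40/147; mL=-32/13083, mR=40/147; mL+mR=24/89 → advance +1; mR−mL=3592/13083 → turn +1·90°

0 120/257 24/53 192/13621 24/53 -7 -3 E
1 60/181 12/29 -432/5249 12/29 -6 -3 N
2 24/89 40/147 -32/13083 40/147 -6 -2 W
3 6/17 15/52 57/884 15/52 -7 -2 S
4 120/257 24/53 192/13621 24/53 -7 -3 E
5 60/181 12/29 -432/5249 12/29 -6 -3 N
6 24/89 40/147 -32/13083 40/147 -6 -2 W
final -7 -2 S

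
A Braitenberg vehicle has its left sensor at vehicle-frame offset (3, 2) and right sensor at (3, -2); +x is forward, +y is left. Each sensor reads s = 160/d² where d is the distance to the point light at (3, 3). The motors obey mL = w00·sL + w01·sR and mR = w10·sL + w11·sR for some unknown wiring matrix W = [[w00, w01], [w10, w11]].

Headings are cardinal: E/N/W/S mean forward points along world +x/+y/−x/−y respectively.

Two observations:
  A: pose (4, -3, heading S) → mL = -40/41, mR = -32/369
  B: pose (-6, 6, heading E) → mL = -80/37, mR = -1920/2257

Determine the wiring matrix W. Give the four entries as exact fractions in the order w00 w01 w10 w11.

0 -1/2 1/2 -1/2

obs A: pose=(4,-3,S) → sL=16/9, sR=80/41, mL=-40/41, mR=-32/369
obs B: pose=(-6,6,E) → sL=160/61, sR=160/37, mL=-80/37, mR=-1920/2257
sensor matrix S = [[16/9, 80/41], [160/61, 160/37]]; det S = 2140160/832833
solve [mL_A; mL_B] = S·[w00; w01] and [mR_A; mR_B] = S·[w10; w11]:
  w00 = 0, w01 = -1/2, w10 = 1/2, w11 = -1/2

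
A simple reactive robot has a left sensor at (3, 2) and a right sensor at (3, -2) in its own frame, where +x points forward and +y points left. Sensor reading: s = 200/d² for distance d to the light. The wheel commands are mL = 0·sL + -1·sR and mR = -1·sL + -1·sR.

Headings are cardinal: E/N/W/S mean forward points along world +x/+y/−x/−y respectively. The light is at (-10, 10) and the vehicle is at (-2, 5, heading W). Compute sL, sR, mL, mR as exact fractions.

left sensor world pos  = (-5, 3); dL² = 74
right sensor world pos = (-5, 7); dR² = 34
sL = 200/74 = 100/37
sR = 200/34 = 100/17
mL = 0·sL + -1·sR = -100/17
mR = -1·sL + -1·sR = -5400/629

100/37 100/17 -100/17 -5400/629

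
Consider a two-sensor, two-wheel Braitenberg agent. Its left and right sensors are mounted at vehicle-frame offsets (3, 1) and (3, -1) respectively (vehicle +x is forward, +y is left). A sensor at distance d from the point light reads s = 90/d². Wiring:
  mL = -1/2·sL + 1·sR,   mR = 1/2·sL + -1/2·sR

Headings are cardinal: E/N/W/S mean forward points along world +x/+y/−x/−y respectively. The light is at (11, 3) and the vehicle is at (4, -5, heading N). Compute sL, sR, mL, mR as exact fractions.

90/89 90/61 5265/5429 -1260/5429

left sensor world pos  = (3, -2); dL² = 89
right sensor world pos = (5, -2); dR² = 61
sL = 90/89 = 90/89
sR = 90/61 = 90/61
mL = -1/2·sL + 1·sR = 5265/5429
mR = 1/2·sL + -1/2·sR = -1260/5429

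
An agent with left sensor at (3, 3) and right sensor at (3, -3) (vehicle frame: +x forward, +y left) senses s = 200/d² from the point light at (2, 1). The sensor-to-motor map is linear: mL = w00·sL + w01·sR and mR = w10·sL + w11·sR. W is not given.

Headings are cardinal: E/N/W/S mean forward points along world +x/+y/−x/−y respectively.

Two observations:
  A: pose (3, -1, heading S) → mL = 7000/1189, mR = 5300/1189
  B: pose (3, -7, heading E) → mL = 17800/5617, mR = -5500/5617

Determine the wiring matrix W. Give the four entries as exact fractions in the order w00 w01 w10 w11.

obs A: pose=(3,-1,S) → sL=200/41, sR=200/29, mL=7000/1189, mR=5300/1189
obs B: pose=(3,-7,E) → sL=200/41, sR=200/137, mL=17800/5617, mR=-5500/5617
sensor matrix S = [[200/41, 200/29], [200/41, 200/137]]; det S = -4320000/162893
solve [mL_A; mL_B] = S·[w00; w01] and [mR_A; mR_B] = S·[w10; w11]:
  w00 = 1/2, w01 = 1/2, w10 = -1/2, w11 = 1

1/2 1/2 -1/2 1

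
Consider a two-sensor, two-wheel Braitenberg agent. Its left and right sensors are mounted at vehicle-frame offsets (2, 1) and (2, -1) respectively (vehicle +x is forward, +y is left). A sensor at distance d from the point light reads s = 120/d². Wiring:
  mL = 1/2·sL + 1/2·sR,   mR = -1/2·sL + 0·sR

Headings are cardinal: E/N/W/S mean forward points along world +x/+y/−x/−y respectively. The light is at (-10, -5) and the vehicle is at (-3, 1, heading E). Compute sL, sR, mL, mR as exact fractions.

left sensor world pos  = (-1, 2); dL² = 130
right sensor world pos = (-1, 0); dR² = 106
sL = 120/130 = 12/13
sR = 120/106 = 60/53
mL = 1/2·sL + 1/2·sR = 708/689
mR = -1/2·sL + 0·sR = -6/13

12/13 60/53 708/689 -6/13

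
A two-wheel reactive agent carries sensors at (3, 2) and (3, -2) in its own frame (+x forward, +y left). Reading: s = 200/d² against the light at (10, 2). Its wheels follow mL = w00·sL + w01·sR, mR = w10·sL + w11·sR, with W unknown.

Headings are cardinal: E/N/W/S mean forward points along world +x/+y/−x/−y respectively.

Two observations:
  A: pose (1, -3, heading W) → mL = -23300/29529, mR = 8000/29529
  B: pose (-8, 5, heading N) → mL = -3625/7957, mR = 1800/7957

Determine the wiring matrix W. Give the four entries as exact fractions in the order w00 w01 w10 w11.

obs A: pose=(1,-3,W) → sL=200/193, sR=200/153, mL=-23300/29529, mR=8000/29529
obs B: pose=(-8,5,N) → sL=50/109, sR=50/73, mL=-3625/7957, mR=1800/7957
sensor matrix S = [[200/193, 200/153], [50/109, 50/73]]; det S = 25880000/234962253
solve [mL_A; mL_B] = S·[w00; w01] and [mR_A; mR_B] = S·[w10; w11]:
  w00 = 1/2, w01 = -1, w10 = -1, w11 = 1

1/2 -1 -1 1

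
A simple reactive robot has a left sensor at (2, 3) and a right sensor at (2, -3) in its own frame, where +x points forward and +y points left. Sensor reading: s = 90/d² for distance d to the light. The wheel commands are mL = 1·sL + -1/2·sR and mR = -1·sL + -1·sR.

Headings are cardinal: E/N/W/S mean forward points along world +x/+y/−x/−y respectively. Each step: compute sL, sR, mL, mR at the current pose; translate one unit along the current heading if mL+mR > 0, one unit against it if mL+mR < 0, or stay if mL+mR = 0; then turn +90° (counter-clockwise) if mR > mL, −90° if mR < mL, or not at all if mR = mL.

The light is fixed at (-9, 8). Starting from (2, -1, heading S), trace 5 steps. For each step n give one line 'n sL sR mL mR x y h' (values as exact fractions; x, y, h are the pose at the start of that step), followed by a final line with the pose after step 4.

n=0: pose=(2,-1,S); sL=90/317, sR=18/37; mL=477/11729, mR=-9036/11729; mL+mR=-27/37 → advance -1; mR−mL=-9513/11729 → turn -1·90°
n=1: pose=(2,0,W); sL=45/101, sR=45/53; mL=225/10706, mR=-6930/5353; mL+mR=-135/106 → advance -1; mR−mL=-14085/10706 → turn -1·90°
n=2: pose=(3,0,N); sL=10/13, sR=10/29; mL=225/377, mR=-420/377; mL+mR=-15/29 → advance -1; mR−mL=-645/377 → turn -1·90°
n=3: pose=(3,-1,E); sL=45/116, sR=9/34; mL=126/493, mR=-1287/1972; mL+mR=-27/68 → advance -1; mR−mL=-1791/1972 → turn -1·90°
n=4: pose=(2,-1,S); sL=90/317, sR=18/37; mL=477/11729, mR=-9036/11729; mL+mR=-27/37 → advance -1; mR−mL=-9513/11729 → turn -1·90°

0 90/317 18/37 477/11729 -9036/11729 2 -1 S
1 45/101 45/53 225/10706 -6930/5353 2 0 W
2 10/13 10/29 225/377 -420/377 3 0 N
3 45/116 9/34 126/493 -1287/1972 3 -1 E
4 90/317 18/37 477/11729 -9036/11729 2 -1 S
final 2 0 W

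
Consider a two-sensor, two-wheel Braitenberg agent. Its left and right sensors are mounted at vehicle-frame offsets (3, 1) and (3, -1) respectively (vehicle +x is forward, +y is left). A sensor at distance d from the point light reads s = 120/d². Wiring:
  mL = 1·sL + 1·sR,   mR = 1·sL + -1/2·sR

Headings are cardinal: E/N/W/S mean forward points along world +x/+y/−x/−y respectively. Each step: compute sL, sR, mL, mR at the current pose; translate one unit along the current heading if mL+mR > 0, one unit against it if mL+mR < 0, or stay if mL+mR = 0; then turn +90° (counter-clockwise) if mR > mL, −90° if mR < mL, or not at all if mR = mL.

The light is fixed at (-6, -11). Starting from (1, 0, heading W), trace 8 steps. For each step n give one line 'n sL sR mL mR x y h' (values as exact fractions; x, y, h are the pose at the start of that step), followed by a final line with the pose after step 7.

n=0: pose=(1,0,W); sL=30/29, sR=3/4; mL=207/116, mR=153/232; mL+mR=567/232 → advance +1; mR−mL=-9/8 → turn -1·90°
n=1: pose=(0,0,N); sL=120/221, sR=24/49; mL=11184/10829, mR=3228/10829; mL+mR=14412/10829 → advance +1; mR−mL=-36/49 → turn -1·90°
n=2: pose=(0,1,E); sL=12/25, sR=60/101; mL=2712/2525, mR=462/2525; mL+mR=3174/2525 → advance +1; mR−mL=-90/101 → turn -1·90°
n=3: pose=(1,1,S); sL=24/29, sR=40/39; mL=2096/1131, mR=356/1131; mL+mR=2452/1131 → advance +1; mR−mL=-20/13 → turn -1·90°
n=4: pose=(1,0,W); sL=30/29, sR=3/4; mL=207/116, mR=153/232; mL+mR=567/232 → advance +1; mR−mL=-9/8 → turn -1·90°
n=5: pose=(0,0,N); sL=120/221, sR=24/49; mL=11184/10829, mR=3228/10829; mL+mR=14412/10829 → advance +1; mR−mL=-36/49 → turn -1·90°
n=6: pose=(0,1,E); sL=12/25, sR=60/101; mL=2712/2525, mR=462/2525; mL+mR=3174/2525 → advance +1; mR−mL=-90/101 → turn -1·90°
n=7: pose=(1,1,S); sL=24/29, sR=40/39; mL=2096/1131, mR=356/1131; mL+mR=2452/1131 → advance +1; mR−mL=-20/13 → turn -1·90°

0 30/29 3/4 207/116 153/232 1 0 W
1 120/221 24/49 11184/10829 3228/10829 0 0 N
2 12/25 60/101 2712/2525 462/2525 0 1 E
3 24/29 40/39 2096/1131 356/1131 1 1 S
4 30/29 3/4 207/116 153/232 1 0 W
5 120/221 24/49 11184/10829 3228/10829 0 0 N
6 12/25 60/101 2712/2525 462/2525 0 1 E
7 24/29 40/39 2096/1131 356/1131 1 1 S
final 1 0 W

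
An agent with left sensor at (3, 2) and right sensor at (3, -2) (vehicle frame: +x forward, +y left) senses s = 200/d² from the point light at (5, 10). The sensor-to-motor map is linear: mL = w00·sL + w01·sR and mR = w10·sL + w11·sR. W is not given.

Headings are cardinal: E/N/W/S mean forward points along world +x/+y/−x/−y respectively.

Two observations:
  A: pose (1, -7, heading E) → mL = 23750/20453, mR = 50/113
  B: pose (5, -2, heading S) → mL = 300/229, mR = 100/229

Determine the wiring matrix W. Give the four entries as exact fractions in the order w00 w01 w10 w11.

obs A: pose=(1,-7,E) → sL=100/113, sR=100/181, mL=23750/20453, mR=50/113
obs B: pose=(5,-2,S) → sL=200/229, sR=200/229, mL=300/229, mR=100/229
sensor matrix S = [[100/113, 100/181], [200/229, 200/229]]; det S = 1360000/4683737
solve [mL_A; mL_B] = S·[w00; w01] and [mR_A; mR_B] = S·[w10; w11]:
  w00 = 1, w01 = 1/2, w10 = 1/2, w11 = 0

1 1/2 1/2 0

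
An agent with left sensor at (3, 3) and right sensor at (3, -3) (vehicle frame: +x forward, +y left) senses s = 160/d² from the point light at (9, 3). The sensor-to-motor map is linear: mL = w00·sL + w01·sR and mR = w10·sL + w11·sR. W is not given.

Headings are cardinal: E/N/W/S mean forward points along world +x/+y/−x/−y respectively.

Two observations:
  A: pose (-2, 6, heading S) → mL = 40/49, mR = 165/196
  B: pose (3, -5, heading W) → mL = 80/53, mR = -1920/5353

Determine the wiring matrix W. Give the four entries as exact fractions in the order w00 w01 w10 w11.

obs A: pose=(-2,6,S) → sL=5/2, sR=40/49, mL=40/49, mR=165/196
obs B: pose=(3,-5,W) → sL=80/101, sR=80/53, mL=80/53, mR=-1920/5353
sensor matrix S = [[5/2, 40/49], [80/101, 80/53]]; det S = 820200/262297
solve [mL_A; mL_B] = S·[w00; w01] and [mR_A; mR_B] = S·[w10; w11]:
  w00 = 0, w01 = 1, w10 = 1/2, w11 = -1/2

0 1 1/2 -1/2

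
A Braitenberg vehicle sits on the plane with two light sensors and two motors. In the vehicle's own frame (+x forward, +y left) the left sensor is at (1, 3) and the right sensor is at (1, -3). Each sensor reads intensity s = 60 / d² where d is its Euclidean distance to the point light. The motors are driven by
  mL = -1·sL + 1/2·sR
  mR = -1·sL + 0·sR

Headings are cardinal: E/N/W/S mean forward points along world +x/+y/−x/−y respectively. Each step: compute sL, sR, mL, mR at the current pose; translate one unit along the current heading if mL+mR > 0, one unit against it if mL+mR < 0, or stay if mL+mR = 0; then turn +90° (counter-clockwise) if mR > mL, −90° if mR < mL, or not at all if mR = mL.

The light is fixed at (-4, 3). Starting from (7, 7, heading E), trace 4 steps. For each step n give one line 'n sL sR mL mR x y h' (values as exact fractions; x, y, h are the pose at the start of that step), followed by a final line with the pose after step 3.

n=0: pose=(7,7,E); sL=60/193, sR=12/29; mL=-582/5597, mR=-60/193; mL+mR=-2322/5597 → advance -1; mR−mL=-6/29 → turn -1·90°
n=1: pose=(6,7,S); sL=30/89, sR=30/29; mL=465/2581, mR=-30/89; mL+mR=-405/2581 → advance -1; mR−mL=-15/29 → turn -1·90°
n=2: pose=(6,8,W); sL=12/17, sR=12/29; mL=-246/493, mR=-12/17; mL+mR=-594/493 → advance -1; mR−mL=-6/29 → turn -1·90°
n=3: pose=(7,8,N); sL=3/5, sR=15/58; mL=-273/580, mR=-3/5; mL+mR=-621/580 → advance -1; mR−mL=-15/116 → turn -1·90°

0 60/193 12/29 -582/5597 -60/193 7 7 E
1 30/89 30/29 465/2581 -30/89 6 7 S
2 12/17 12/29 -246/493 -12/17 6 8 W
3 3/5 15/58 -273/580 -3/5 7 8 N
final 7 7 E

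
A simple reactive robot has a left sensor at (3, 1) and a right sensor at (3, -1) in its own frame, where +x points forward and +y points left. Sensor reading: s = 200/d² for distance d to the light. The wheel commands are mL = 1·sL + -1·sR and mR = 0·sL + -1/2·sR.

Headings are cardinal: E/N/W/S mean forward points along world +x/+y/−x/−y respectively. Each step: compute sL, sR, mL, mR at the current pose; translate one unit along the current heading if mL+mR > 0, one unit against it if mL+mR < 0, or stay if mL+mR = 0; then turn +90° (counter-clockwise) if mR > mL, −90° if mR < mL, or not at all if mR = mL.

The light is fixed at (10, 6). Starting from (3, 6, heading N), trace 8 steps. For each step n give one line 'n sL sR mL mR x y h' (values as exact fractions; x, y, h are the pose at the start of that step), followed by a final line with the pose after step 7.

n=0: pose=(3,6,N); sL=200/73, sR=40/9; mL=-1120/657, mR=-20/9; mL+mR=-860/219 → advance -1; mR−mL=-340/657 → turn -1·90°
n=1: pose=(3,5,E); sL=25/2, sR=10; mL=5/2, mR=-5; mL+mR=-5/2 → advance -1; mR−mL=-15/2 → turn -1·90°
n=2: pose=(2,5,S); sL=40/13, sR=200/97; mL=1280/1261, mR=-100/97; mL+mR=-20/1261 → advance -1; mR−mL=-2580/1261 → turn -1·90°
n=3: pose=(2,6,W); sL=100/61, sR=100/61; mL=0, mR=-50/61; mL+mR=-50/61 → advance -1; mR−mL=-50/61 → turn -1·90°
n=4: pose=(3,6,N); sL=200/73, sR=40/9; mL=-1120/657, mR=-20/9; mL+mR=-860/219 → advance -1; mR−mL=-340/657 → turn -1·90°
n=5: pose=(3,5,E); sL=25/2, sR=10; mL=5/2, mR=-5; mL+mR=-5/2 → advance -1; mR−mL=-15/2 → turn -1·90°
n=6: pose=(2,5,S); sL=40/13, sR=200/97; mL=1280/1261, mR=-100/97; mL+mR=-20/1261 → advance -1; mR−mL=-2580/1261 → turn -1·90°
n=7: pose=(2,6,W); sL=100/61, sR=100/61; mL=0, mR=-50/61; mL+mR=-50/61 → advance -1; mR−mL=-50/61 → turn -1·90°

0 200/73 40/9 -1120/657 -20/9 3 6 N
1 25/2 10 5/2 -5 3 5 E
2 40/13 200/97 1280/1261 -100/97 2 5 S
3 100/61 100/61 0 -50/61 2 6 W
4 200/73 40/9 -1120/657 -20/9 3 6 N
5 25/2 10 5/2 -5 3 5 E
6 40/13 200/97 1280/1261 -100/97 2 5 S
7 100/61 100/61 0 -50/61 2 6 W
final 3 6 N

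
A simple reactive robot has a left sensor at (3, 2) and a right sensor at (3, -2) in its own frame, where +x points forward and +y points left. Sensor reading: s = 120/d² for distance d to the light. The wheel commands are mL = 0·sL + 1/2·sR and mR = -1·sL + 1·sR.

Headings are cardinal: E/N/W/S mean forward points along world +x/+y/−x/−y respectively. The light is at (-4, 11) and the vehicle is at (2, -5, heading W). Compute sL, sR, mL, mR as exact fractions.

left sensor world pos  = (-1, -7); dL² = 333
right sensor world pos = (-1, -3); dR² = 205
sL = 120/333 = 40/111
sR = 120/205 = 24/41
mL = 0·sL + 1/2·sR = 12/41
mR = -1·sL + 1·sR = 1024/4551

40/111 24/41 12/41 1024/4551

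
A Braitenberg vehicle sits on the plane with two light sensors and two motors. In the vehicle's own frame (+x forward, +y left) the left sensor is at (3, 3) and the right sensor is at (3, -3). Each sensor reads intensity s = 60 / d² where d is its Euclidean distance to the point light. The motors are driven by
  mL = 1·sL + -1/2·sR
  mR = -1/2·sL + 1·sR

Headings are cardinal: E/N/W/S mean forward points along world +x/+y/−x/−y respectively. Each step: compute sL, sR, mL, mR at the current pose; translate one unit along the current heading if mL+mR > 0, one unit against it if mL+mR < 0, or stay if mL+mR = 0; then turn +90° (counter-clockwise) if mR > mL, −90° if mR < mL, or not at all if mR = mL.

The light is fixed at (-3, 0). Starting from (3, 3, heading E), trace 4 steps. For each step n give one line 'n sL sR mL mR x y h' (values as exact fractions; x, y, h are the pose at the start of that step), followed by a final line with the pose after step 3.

n=0: pose=(3,3,E); sL=20/39, sR=20/27; mL=50/351, mR=170/351; mL+mR=220/351 → advance +1; mR−mL=40/117 → turn +1·90°
n=1: pose=(4,3,N); sL=15/13, sR=15/34; mL=825/884, mR=-30/221; mL+mR=705/884 → advance +1; mR−mL=-945/884 → turn -1·90°
n=2: pose=(4,4,E); sL=60/149, sR=60/101; mL=1590/15049, mR=5910/15049; mL+mR=7500/15049 → advance +1; mR−mL=4320/15049 → turn +1·90°
n=3: pose=(5,4,N); sL=30/37, sR=6/17; mL=399/629, mR=-33/629; mL+mR=366/629 → advance +1; mR−mL=-432/629 → turn -1·90°

0 20/39 20/27 50/351 170/351 3 3 E
1 15/13 15/34 825/884 -30/221 4 3 N
2 60/149 60/101 1590/15049 5910/15049 4 4 E
3 30/37 6/17 399/629 -33/629 5 4 N
final 5 5 E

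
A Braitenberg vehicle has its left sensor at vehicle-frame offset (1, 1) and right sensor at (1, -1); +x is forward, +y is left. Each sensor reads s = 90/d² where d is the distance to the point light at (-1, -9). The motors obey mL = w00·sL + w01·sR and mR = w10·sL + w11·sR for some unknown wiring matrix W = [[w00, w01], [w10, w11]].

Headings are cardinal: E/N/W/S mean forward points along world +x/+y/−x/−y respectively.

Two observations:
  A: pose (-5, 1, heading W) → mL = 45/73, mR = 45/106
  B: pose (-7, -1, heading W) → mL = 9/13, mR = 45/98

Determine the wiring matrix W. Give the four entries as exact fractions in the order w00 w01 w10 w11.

0 1 1/2 0

obs A: pose=(-5,1,W) → sL=45/53, sR=45/73, mL=45/73, mR=45/106
obs B: pose=(-7,-1,W) → sL=45/49, sR=9/13, mL=9/13, mR=45/98
sensor matrix S = [[45/53, 45/73], [45/49, 9/13]]; det S = 53460/2464553
solve [mL_A; mL_B] = S·[w00; w01] and [mR_A; mR_B] = S·[w10; w11]:
  w00 = 0, w01 = 1, w10 = 1/2, w11 = 0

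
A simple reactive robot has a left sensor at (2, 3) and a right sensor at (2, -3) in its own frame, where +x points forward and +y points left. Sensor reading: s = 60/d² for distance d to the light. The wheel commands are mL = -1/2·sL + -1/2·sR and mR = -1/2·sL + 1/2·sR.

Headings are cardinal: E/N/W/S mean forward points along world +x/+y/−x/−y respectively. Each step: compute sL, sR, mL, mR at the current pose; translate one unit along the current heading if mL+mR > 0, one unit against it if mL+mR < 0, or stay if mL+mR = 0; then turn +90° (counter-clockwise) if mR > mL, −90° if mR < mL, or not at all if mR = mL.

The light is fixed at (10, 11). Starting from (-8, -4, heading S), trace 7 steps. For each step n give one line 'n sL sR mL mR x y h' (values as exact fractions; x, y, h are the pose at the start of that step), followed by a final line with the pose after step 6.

0 30/257 6/73 -1866/18761 -324/18761 -8 -4 S
1 60/377 12/109 -5532/41093 -1008/41093 -8 -3 E
2 15/157 3/20 -771/6280 171/6280 -9 -3 N
3 4/51 4/39 -20/221 8/663 -9 -4 W
4 30/257 6/73 -1866/18761 -324/18761 -8 -4 S
5 60/377 12/109 -5532/41093 -1008/41093 -8 -3 E
6 15/157 3/20 -771/6280 171/6280 -9 -3 N
final -9 -4 W

n=0: pose=(-8,-4,S); sL=30/257, sR=6/73; mL=-1866/18761, mR=-324/18761; mL+mR=-30/257 → advance -1; mR−mL=6/73 → turn +1·90°
n=1: pose=(-8,-3,E); sL=60/377, sR=12/109; mL=-5532/41093, mR=-1008/41093; mL+mR=-60/377 → advance -1; mR−mL=12/109 → turn +1·90°
n=2: pose=(-9,-3,N); sL=15/157, sR=3/20; mL=-771/6280, mR=171/6280; mL+mR=-15/157 → advance -1; mR−mL=3/20 → turn +1·90°
n=3: pose=(-9,-4,W); sL=4/51, sR=4/39; mL=-20/221, mR=8/663; mL+mR=-4/51 → advance -1; mR−mL=4/39 → turn +1·90°
n=4: pose=(-8,-4,S); sL=30/257, sR=6/73; mL=-1866/18761, mR=-324/18761; mL+mR=-30/257 → advance -1; mR−mL=6/73 → turn +1·90°
n=5: pose=(-8,-3,E); sL=60/377, sR=12/109; mL=-5532/41093, mR=-1008/41093; mL+mR=-60/377 → advance -1; mR−mL=12/109 → turn +1·90°
n=6: pose=(-9,-3,N); sL=15/157, sR=3/20; mL=-771/6280, mR=171/6280; mL+mR=-15/157 → advance -1; mR−mL=3/20 → turn +1·90°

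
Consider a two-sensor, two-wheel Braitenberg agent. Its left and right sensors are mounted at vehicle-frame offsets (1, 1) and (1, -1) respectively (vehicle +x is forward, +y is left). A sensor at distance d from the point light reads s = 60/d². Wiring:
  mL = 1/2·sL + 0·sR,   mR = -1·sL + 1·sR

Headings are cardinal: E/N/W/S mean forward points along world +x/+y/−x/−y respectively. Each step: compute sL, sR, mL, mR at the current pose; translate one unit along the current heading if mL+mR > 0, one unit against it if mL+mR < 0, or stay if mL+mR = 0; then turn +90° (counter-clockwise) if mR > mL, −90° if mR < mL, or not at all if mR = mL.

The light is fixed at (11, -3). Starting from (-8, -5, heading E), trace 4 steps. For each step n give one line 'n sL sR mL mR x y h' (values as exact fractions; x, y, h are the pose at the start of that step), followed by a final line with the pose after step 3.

n=0: pose=(-8,-5,E); sL=12/65, sR=20/111; mL=6/65, mR=-32/7215; mL+mR=634/7215 → advance +1; mR−mL=-698/7215 → turn -1·90°
n=1: pose=(-7,-5,S); sL=30/149, sR=6/37; mL=15/149, mR=-216/5513; mL+mR=339/5513 → advance +1; mR−mL=-771/5513 → turn -1·90°
n=2: pose=(-7,-6,W); sL=60/377, sR=12/73; mL=30/377, mR=144/27521; mL+mR=2334/27521 → advance +1; mR−mL=-2046/27521 → turn -1·90°
n=3: pose=(-8,-6,N); sL=15/101, sR=15/82; mL=15/202, mR=285/8282; mL+mR=450/4141 → advance +1; mR−mL=-165/4141 → turn -1·90°

0 12/65 20/111 6/65 -32/7215 -8 -5 E
1 30/149 6/37 15/149 -216/5513 -7 -5 S
2 60/377 12/73 30/377 144/27521 -7 -6 W
3 15/101 15/82 15/202 285/8282 -8 -6 N
final -8 -5 E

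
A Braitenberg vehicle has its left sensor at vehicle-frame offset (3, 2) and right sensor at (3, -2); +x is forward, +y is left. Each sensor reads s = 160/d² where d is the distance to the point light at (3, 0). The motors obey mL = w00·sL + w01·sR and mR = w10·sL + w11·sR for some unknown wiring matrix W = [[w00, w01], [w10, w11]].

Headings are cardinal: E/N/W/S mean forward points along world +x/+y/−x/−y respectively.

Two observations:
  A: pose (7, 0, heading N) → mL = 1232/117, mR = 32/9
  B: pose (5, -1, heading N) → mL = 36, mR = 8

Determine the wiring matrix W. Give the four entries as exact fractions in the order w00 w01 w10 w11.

obs A: pose=(7,0,N) → sL=160/13, sR=32/9, mL=1232/117, mR=32/9
obs B: pose=(5,-1,N) → sL=40, sR=8, mL=36, mR=8
sensor matrix S = [[160/13, 32/9], [40, 8]]; det S = -5120/117
solve [mL_A; mL_B] = S·[w00; w01] and [mR_A; mR_B] = S·[w10; w11]:
  w00 = 1, w01 = -1/2, w10 = 0, w11 = 1

1 -1/2 0 1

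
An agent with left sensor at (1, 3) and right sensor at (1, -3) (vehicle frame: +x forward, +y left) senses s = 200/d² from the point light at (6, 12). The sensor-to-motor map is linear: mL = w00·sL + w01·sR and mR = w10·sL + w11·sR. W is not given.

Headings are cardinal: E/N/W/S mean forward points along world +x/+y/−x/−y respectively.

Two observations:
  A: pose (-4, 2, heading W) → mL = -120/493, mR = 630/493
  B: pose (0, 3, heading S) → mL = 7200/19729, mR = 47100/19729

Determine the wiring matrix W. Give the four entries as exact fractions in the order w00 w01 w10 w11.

obs A: pose=(-4,2,W) → sL=20/29, sR=20/17, mL=-120/493, mR=630/493
obs B: pose=(0,3,S) → sL=200/109, sR=200/181, mL=7200/19729, mR=47100/19729
sensor matrix S = [[20/29, 20/17], [200/109, 200/181]]; det S = -13584000/9726397
solve [mL_A; mL_B] = S·[w00; w01] and [mR_A; mR_B] = S·[w10; w11]:
  w00 = 1/2, w01 = -1/2, w10 = 1, w11 = 1/2

1/2 -1/2 1 1/2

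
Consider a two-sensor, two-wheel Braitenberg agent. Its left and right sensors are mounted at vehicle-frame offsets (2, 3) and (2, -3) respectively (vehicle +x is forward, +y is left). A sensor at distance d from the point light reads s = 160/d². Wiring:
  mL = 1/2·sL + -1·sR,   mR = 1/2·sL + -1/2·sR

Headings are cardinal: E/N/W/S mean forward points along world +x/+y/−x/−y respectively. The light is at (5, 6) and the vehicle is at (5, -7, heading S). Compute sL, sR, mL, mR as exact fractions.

left sensor world pos  = (8, -9); dL² = 234
right sensor world pos = (2, -9); dR² = 234
sL = 160/234 = 80/117
sR = 160/234 = 80/117
mL = 1/2·sL + -1·sR = -40/117
mR = 1/2·sL + -1/2·sR = 0

80/117 80/117 -40/117 0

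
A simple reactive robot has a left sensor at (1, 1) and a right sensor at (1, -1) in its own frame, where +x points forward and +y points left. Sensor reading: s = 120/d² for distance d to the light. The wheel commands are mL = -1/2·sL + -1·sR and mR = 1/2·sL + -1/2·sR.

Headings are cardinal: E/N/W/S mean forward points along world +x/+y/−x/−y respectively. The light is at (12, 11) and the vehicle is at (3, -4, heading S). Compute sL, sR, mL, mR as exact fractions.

left sensor world pos  = (4, -5); dL² = 320
right sensor world pos = (2, -5); dR² = 356
sL = 120/320 = 3/8
sR = 120/356 = 30/89
mL = -1/2·sL + -1·sR = -747/1424
mR = 1/2·sL + -1/2·sR = 27/1424

3/8 30/89 -747/1424 27/1424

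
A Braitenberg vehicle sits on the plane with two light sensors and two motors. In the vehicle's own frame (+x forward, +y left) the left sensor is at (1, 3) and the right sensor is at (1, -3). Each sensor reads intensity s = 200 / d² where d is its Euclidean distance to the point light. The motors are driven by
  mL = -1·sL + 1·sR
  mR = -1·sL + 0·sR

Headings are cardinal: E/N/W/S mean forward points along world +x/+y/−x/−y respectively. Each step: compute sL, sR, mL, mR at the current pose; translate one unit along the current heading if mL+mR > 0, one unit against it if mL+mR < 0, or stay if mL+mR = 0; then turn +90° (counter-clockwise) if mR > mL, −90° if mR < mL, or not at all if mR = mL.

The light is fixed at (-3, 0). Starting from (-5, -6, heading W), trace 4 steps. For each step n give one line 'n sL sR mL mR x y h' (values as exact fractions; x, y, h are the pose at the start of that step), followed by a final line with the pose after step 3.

0 20/9 100/9 80/9 -20/9 -5 -6 W
1 200/61 8 288/61 -200/61 -6 -6 N
2 25 50/17 -375/17 -25 -6 -5 E
3 200/37 40/17 -1920/629 -200/37 -7 -5 S
final -7 -4 W

n=0: pose=(-5,-6,W); sL=20/9, sR=100/9; mL=80/9, mR=-20/9; mL+mR=20/3 → advance +1; mR−mL=-100/9 → turn -1·90°
n=1: pose=(-6,-6,N); sL=200/61, sR=8; mL=288/61, mR=-200/61; mL+mR=88/61 → advance +1; mR−mL=-8 → turn -1·90°
n=2: pose=(-6,-5,E); sL=25, sR=50/17; mL=-375/17, mR=-25; mL+mR=-800/17 → advance -1; mR−mL=-50/17 → turn -1·90°
n=3: pose=(-7,-5,S); sL=200/37, sR=40/17; mL=-1920/629, mR=-200/37; mL+mR=-5320/629 → advance -1; mR−mL=-40/17 → turn -1·90°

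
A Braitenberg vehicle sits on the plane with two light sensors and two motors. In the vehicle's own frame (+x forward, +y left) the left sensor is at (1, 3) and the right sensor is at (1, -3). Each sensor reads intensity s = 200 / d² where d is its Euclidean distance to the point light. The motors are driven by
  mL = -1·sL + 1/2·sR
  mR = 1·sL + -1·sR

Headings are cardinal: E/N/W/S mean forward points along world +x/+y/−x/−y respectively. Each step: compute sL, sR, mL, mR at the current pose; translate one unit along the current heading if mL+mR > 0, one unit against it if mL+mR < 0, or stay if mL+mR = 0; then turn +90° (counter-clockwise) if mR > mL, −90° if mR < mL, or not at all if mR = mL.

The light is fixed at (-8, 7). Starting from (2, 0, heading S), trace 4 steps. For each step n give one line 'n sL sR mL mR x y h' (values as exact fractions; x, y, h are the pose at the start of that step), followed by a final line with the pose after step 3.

0 200/233 200/113 700/26329 -24000/26329 2 0 S
1 100/81 20/9 -10/81 -80/81 2 1 W
2 200/89 200/221 -35300/19669 26400/19669 3 1 N
3 1 50/29 -4/29 -21/29 3 0 W
final 4 0 N

n=0: pose=(2,0,S); sL=200/233, sR=200/113; mL=700/26329, mR=-24000/26329; mL+mR=-100/113 → advance -1; mR−mL=-24700/26329 → turn -1·90°
n=1: pose=(2,1,W); sL=100/81, sR=20/9; mL=-10/81, mR=-80/81; mL+mR=-10/9 → advance -1; mR−mL=-70/81 → turn -1·90°
n=2: pose=(3,1,N); sL=200/89, sR=200/221; mL=-35300/19669, mR=26400/19669; mL+mR=-100/221 → advance -1; mR−mL=61700/19669 → turn +1·90°
n=3: pose=(3,0,W); sL=1, sR=50/29; mL=-4/29, mR=-21/29; mL+mR=-25/29 → advance -1; mR−mL=-17/29 → turn -1·90°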